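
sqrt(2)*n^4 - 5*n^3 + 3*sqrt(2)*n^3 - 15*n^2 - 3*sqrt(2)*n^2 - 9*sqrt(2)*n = n*(n + 3)*(n - 3*sqrt(2))*(sqrt(2)*n + 1)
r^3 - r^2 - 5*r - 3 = (r - 3)*(r + 1)^2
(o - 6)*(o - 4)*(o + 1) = o^3 - 9*o^2 + 14*o + 24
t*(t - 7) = t^2 - 7*t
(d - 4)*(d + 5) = d^2 + d - 20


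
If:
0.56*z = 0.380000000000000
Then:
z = 0.68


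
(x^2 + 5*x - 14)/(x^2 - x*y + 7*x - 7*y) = (x - 2)/(x - y)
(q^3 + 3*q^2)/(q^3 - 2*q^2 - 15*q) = q/(q - 5)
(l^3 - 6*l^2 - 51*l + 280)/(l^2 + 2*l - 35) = l - 8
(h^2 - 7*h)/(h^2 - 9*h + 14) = h/(h - 2)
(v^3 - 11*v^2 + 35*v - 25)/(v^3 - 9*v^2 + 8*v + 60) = (v^2 - 6*v + 5)/(v^2 - 4*v - 12)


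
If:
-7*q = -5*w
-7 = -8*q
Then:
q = 7/8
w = 49/40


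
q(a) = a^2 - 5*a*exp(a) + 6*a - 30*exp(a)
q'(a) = -5*a*exp(a) + 2*a - 35*exp(a) + 6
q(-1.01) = -14.13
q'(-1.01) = -6.93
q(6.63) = -47751.26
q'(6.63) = -51603.15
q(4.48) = -4576.55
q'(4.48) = -5049.71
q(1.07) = -95.49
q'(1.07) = -109.50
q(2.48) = -485.28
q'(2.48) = -555.06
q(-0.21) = -24.68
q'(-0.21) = -21.94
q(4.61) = -5281.77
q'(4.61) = -5817.88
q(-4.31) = -7.40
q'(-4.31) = -2.80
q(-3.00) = -9.75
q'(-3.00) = -1.00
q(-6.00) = 0.00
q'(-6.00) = -6.01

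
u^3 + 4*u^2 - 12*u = u*(u - 2)*(u + 6)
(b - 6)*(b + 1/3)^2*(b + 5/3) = b^4 - 11*b^3/3 - 115*b^2/9 - 193*b/27 - 10/9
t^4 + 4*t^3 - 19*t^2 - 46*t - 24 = (t - 4)*(t + 1)^2*(t + 6)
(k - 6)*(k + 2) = k^2 - 4*k - 12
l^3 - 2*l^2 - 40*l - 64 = (l - 8)*(l + 2)*(l + 4)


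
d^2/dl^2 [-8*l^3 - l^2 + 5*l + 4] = -48*l - 2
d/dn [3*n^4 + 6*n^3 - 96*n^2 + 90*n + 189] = 12*n^3 + 18*n^2 - 192*n + 90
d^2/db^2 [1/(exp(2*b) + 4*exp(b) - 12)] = 4*(-(exp(b) + 1)*(exp(2*b) + 4*exp(b) - 12) + 2*(exp(b) + 2)^2*exp(b))*exp(b)/(exp(2*b) + 4*exp(b) - 12)^3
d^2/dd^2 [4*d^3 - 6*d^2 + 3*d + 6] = 24*d - 12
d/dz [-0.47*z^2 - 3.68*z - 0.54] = -0.94*z - 3.68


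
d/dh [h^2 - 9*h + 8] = 2*h - 9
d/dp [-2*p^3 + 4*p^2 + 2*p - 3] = -6*p^2 + 8*p + 2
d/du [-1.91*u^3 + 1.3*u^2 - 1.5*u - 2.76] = -5.73*u^2 + 2.6*u - 1.5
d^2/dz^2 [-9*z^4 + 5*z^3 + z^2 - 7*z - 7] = -108*z^2 + 30*z + 2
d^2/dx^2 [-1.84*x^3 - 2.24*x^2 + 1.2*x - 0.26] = -11.04*x - 4.48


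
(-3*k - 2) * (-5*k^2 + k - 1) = 15*k^3 + 7*k^2 + k + 2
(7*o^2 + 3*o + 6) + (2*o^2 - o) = 9*o^2 + 2*o + 6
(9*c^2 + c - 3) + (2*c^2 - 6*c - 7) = 11*c^2 - 5*c - 10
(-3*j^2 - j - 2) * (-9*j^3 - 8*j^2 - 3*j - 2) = 27*j^5 + 33*j^4 + 35*j^3 + 25*j^2 + 8*j + 4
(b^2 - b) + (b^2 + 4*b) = 2*b^2 + 3*b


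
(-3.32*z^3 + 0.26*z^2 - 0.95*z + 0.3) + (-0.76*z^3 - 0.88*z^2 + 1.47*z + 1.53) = -4.08*z^3 - 0.62*z^2 + 0.52*z + 1.83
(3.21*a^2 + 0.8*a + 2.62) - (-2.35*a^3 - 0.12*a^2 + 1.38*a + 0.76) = 2.35*a^3 + 3.33*a^2 - 0.58*a + 1.86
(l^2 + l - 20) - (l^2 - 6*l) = 7*l - 20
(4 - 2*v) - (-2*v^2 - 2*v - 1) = 2*v^2 + 5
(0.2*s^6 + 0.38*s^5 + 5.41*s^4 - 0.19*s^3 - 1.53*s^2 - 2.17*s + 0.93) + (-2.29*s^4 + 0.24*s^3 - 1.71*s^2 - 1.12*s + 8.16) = 0.2*s^6 + 0.38*s^5 + 3.12*s^4 + 0.05*s^3 - 3.24*s^2 - 3.29*s + 9.09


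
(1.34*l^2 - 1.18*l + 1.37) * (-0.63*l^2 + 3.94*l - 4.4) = -0.8442*l^4 + 6.023*l^3 - 11.4083*l^2 + 10.5898*l - 6.028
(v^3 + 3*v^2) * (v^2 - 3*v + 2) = v^5 - 7*v^3 + 6*v^2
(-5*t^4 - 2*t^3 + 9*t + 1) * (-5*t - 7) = 25*t^5 + 45*t^4 + 14*t^3 - 45*t^2 - 68*t - 7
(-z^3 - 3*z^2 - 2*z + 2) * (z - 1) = -z^4 - 2*z^3 + z^2 + 4*z - 2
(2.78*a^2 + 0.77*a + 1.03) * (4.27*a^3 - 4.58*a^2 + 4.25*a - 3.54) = 11.8706*a^5 - 9.4445*a^4 + 12.6865*a^3 - 11.2861*a^2 + 1.6517*a - 3.6462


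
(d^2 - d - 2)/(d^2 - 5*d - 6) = (d - 2)/(d - 6)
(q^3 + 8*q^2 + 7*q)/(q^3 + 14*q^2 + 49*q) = (q + 1)/(q + 7)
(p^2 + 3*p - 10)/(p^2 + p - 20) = (p - 2)/(p - 4)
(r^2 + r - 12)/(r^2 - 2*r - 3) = (r + 4)/(r + 1)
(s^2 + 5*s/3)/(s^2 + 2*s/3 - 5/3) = s/(s - 1)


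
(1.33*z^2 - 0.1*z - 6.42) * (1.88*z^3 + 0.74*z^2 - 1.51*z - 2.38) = 2.5004*z^5 + 0.7962*z^4 - 14.1519*z^3 - 7.7652*z^2 + 9.9322*z + 15.2796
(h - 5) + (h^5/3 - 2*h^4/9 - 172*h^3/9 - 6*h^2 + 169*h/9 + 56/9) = h^5/3 - 2*h^4/9 - 172*h^3/9 - 6*h^2 + 178*h/9 + 11/9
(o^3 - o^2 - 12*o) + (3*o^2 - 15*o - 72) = o^3 + 2*o^2 - 27*o - 72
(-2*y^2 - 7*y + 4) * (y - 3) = -2*y^3 - y^2 + 25*y - 12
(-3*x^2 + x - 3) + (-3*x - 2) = -3*x^2 - 2*x - 5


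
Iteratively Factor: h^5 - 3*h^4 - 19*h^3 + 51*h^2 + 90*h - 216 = (h + 3)*(h^4 - 6*h^3 - h^2 + 54*h - 72) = (h - 2)*(h + 3)*(h^3 - 4*h^2 - 9*h + 36) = (h - 3)*(h - 2)*(h + 3)*(h^2 - h - 12) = (h - 4)*(h - 3)*(h - 2)*(h + 3)*(h + 3)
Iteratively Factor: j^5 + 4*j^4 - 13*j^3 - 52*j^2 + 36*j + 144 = (j - 2)*(j^4 + 6*j^3 - j^2 - 54*j - 72) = (j - 2)*(j + 4)*(j^3 + 2*j^2 - 9*j - 18) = (j - 2)*(j + 3)*(j + 4)*(j^2 - j - 6) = (j - 2)*(j + 2)*(j + 3)*(j + 4)*(j - 3)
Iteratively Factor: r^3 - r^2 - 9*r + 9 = (r + 3)*(r^2 - 4*r + 3) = (r - 3)*(r + 3)*(r - 1)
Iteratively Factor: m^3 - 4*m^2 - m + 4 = (m + 1)*(m^2 - 5*m + 4) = (m - 1)*(m + 1)*(m - 4)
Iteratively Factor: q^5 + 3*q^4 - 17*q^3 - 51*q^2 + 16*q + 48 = (q + 1)*(q^4 + 2*q^3 - 19*q^2 - 32*q + 48) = (q + 1)*(q + 3)*(q^3 - q^2 - 16*q + 16) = (q - 4)*(q + 1)*(q + 3)*(q^2 + 3*q - 4) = (q - 4)*(q - 1)*(q + 1)*(q + 3)*(q + 4)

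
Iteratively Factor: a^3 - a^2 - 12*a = (a + 3)*(a^2 - 4*a) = (a - 4)*(a + 3)*(a)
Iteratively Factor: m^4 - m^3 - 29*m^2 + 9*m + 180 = (m + 4)*(m^3 - 5*m^2 - 9*m + 45) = (m - 3)*(m + 4)*(m^2 - 2*m - 15) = (m - 3)*(m + 3)*(m + 4)*(m - 5)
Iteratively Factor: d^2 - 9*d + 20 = (d - 5)*(d - 4)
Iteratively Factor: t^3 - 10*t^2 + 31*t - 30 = (t - 3)*(t^2 - 7*t + 10) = (t - 5)*(t - 3)*(t - 2)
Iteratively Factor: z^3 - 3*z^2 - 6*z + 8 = (z + 2)*(z^2 - 5*z + 4) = (z - 1)*(z + 2)*(z - 4)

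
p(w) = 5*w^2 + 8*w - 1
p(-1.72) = 0.03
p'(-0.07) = 7.30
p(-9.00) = 332.00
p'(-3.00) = -22.00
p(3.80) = 101.60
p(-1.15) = -3.59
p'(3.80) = 46.00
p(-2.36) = 7.97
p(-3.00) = 20.00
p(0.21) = 0.90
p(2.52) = 50.91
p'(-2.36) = -15.60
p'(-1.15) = -3.50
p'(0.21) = 10.10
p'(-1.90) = -11.00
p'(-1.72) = -9.20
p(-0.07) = -1.54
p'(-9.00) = -82.00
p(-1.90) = 1.85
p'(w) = 10*w + 8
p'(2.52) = 33.20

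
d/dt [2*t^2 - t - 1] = 4*t - 1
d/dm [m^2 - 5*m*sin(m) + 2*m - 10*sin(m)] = -5*m*cos(m) + 2*m - 5*sin(m) - 10*cos(m) + 2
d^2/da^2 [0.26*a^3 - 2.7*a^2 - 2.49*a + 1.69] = 1.56*a - 5.4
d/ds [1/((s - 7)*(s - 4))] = (11 - 2*s)/(s^4 - 22*s^3 + 177*s^2 - 616*s + 784)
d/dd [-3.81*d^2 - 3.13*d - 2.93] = -7.62*d - 3.13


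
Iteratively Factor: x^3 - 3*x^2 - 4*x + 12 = (x - 2)*(x^2 - x - 6) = (x - 3)*(x - 2)*(x + 2)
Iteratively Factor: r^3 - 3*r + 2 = (r + 2)*(r^2 - 2*r + 1) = (r - 1)*(r + 2)*(r - 1)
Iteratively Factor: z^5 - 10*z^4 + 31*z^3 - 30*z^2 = (z)*(z^4 - 10*z^3 + 31*z^2 - 30*z) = z*(z - 2)*(z^3 - 8*z^2 + 15*z) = z*(z - 5)*(z - 2)*(z^2 - 3*z) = z*(z - 5)*(z - 3)*(z - 2)*(z)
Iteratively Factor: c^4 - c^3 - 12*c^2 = (c + 3)*(c^3 - 4*c^2) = c*(c + 3)*(c^2 - 4*c) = c^2*(c + 3)*(c - 4)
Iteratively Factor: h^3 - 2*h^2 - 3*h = (h)*(h^2 - 2*h - 3) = h*(h + 1)*(h - 3)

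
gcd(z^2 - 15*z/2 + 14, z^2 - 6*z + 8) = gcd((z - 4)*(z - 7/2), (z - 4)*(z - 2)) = z - 4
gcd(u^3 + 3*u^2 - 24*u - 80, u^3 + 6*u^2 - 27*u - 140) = u^2 - u - 20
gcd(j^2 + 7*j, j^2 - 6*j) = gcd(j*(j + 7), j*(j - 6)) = j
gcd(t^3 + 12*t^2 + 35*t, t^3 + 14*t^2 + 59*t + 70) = t^2 + 12*t + 35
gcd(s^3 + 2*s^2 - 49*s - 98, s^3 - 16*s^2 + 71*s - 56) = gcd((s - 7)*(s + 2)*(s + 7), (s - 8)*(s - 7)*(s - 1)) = s - 7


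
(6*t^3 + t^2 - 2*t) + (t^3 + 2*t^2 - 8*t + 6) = 7*t^3 + 3*t^2 - 10*t + 6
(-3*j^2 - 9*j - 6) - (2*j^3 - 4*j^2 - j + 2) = -2*j^3 + j^2 - 8*j - 8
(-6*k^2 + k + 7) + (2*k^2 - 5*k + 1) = -4*k^2 - 4*k + 8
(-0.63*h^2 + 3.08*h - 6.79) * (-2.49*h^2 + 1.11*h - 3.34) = 1.5687*h^4 - 8.3685*h^3 + 22.4301*h^2 - 17.8241*h + 22.6786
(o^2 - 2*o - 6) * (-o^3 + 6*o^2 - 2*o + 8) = -o^5 + 8*o^4 - 8*o^3 - 24*o^2 - 4*o - 48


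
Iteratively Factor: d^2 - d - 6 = (d - 3)*(d + 2)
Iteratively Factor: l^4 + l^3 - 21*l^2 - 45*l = (l + 3)*(l^3 - 2*l^2 - 15*l) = (l - 5)*(l + 3)*(l^2 + 3*l) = l*(l - 5)*(l + 3)*(l + 3)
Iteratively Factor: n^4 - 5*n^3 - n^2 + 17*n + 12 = (n - 3)*(n^3 - 2*n^2 - 7*n - 4) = (n - 4)*(n - 3)*(n^2 + 2*n + 1) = (n - 4)*(n - 3)*(n + 1)*(n + 1)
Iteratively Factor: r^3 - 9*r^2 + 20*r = (r - 4)*(r^2 - 5*r) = r*(r - 4)*(r - 5)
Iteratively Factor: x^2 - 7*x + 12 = (x - 3)*(x - 4)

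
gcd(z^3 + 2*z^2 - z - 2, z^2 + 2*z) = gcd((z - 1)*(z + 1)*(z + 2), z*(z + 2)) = z + 2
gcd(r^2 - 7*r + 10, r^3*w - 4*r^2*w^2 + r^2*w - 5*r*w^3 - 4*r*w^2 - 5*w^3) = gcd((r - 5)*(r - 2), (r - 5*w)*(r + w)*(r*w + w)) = 1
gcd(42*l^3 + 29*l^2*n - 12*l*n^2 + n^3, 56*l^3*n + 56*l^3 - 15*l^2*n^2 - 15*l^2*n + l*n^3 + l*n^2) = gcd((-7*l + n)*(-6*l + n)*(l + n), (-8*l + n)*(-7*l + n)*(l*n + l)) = 7*l - n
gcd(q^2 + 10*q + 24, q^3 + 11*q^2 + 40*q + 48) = q + 4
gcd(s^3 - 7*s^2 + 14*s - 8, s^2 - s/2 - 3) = s - 2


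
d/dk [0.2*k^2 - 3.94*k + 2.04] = 0.4*k - 3.94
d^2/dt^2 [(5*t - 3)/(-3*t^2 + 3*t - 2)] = 6*(-3*(2*t - 1)^2*(5*t - 3) + (15*t - 8)*(3*t^2 - 3*t + 2))/(3*t^2 - 3*t + 2)^3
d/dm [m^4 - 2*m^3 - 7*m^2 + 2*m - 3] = 4*m^3 - 6*m^2 - 14*m + 2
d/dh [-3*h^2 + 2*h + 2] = 2 - 6*h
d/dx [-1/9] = 0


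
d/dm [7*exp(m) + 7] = 7*exp(m)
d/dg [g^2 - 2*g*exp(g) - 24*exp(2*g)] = -2*g*exp(g) + 2*g - 48*exp(2*g) - 2*exp(g)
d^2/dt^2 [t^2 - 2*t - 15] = 2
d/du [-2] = 0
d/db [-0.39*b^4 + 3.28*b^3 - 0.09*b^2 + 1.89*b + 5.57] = -1.56*b^3 + 9.84*b^2 - 0.18*b + 1.89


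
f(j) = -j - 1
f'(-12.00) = -1.00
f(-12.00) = 11.00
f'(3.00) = -1.00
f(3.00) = -4.00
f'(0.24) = -1.00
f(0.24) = -1.24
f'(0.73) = -1.00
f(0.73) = -1.73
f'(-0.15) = -1.00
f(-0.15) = -0.85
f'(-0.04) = -1.00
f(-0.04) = -0.96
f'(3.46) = -1.00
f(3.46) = -4.46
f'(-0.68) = -1.00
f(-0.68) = -0.32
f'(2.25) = -1.00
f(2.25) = -3.25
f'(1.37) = -1.00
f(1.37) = -2.37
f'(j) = -1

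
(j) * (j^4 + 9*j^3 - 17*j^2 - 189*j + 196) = j^5 + 9*j^4 - 17*j^3 - 189*j^2 + 196*j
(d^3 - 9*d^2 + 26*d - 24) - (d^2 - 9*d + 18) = d^3 - 10*d^2 + 35*d - 42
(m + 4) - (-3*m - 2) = 4*m + 6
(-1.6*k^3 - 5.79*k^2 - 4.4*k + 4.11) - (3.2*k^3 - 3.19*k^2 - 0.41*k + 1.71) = -4.8*k^3 - 2.6*k^2 - 3.99*k + 2.4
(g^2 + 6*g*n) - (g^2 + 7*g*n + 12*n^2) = -g*n - 12*n^2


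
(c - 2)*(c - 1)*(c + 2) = c^3 - c^2 - 4*c + 4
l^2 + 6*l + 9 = (l + 3)^2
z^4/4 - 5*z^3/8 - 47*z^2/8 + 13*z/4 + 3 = (z/4 + 1)*(z - 6)*(z - 1)*(z + 1/2)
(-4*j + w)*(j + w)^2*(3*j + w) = -12*j^4 - 25*j^3*w - 13*j^2*w^2 + j*w^3 + w^4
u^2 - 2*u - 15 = (u - 5)*(u + 3)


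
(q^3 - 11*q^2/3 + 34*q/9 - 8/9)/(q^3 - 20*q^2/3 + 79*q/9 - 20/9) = (q - 2)/(q - 5)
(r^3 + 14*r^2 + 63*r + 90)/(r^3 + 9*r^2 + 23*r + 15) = (r + 6)/(r + 1)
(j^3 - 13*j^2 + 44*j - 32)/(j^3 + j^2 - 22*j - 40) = (j^3 - 13*j^2 + 44*j - 32)/(j^3 + j^2 - 22*j - 40)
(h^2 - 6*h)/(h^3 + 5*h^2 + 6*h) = (h - 6)/(h^2 + 5*h + 6)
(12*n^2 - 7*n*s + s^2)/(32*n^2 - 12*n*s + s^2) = (-3*n + s)/(-8*n + s)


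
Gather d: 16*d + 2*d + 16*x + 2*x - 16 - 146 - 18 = 18*d + 18*x - 180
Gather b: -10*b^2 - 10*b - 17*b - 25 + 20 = -10*b^2 - 27*b - 5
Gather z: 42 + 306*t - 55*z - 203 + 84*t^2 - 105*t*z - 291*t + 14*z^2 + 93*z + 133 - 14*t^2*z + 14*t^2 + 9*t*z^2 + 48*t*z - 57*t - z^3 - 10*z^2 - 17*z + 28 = 98*t^2 - 42*t - z^3 + z^2*(9*t + 4) + z*(-14*t^2 - 57*t + 21)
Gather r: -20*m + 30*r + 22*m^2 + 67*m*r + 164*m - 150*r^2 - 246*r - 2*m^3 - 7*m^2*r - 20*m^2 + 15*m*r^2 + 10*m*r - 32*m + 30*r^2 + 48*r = -2*m^3 + 2*m^2 + 112*m + r^2*(15*m - 120) + r*(-7*m^2 + 77*m - 168)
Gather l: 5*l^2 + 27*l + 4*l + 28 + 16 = 5*l^2 + 31*l + 44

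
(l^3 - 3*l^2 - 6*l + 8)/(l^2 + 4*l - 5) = (l^2 - 2*l - 8)/(l + 5)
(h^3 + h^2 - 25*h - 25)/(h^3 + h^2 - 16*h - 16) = (h^2 - 25)/(h^2 - 16)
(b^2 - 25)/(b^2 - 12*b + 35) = (b + 5)/(b - 7)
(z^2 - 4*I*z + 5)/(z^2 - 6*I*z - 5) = (z + I)/(z - I)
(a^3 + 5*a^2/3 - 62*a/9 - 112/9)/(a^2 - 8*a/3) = a + 13/3 + 14/(3*a)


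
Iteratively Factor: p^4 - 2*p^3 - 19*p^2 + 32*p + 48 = (p - 4)*(p^3 + 2*p^2 - 11*p - 12) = (p - 4)*(p + 1)*(p^2 + p - 12) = (p - 4)*(p - 3)*(p + 1)*(p + 4)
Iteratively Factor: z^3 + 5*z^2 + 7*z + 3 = (z + 1)*(z^2 + 4*z + 3) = (z + 1)^2*(z + 3)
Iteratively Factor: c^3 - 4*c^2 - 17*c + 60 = (c + 4)*(c^2 - 8*c + 15) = (c - 5)*(c + 4)*(c - 3)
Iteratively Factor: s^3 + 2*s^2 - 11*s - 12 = (s + 1)*(s^2 + s - 12) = (s + 1)*(s + 4)*(s - 3)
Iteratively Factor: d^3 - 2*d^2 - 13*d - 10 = (d + 2)*(d^2 - 4*d - 5) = (d + 1)*(d + 2)*(d - 5)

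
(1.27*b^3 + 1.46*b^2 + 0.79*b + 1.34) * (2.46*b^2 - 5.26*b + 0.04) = 3.1242*b^5 - 3.0886*b^4 - 5.6854*b^3 - 0.8006*b^2 - 7.0168*b + 0.0536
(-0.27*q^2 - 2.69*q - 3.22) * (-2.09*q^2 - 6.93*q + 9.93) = 0.5643*q^4 + 7.4932*q^3 + 22.6904*q^2 - 4.3971*q - 31.9746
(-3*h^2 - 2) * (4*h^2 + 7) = -12*h^4 - 29*h^2 - 14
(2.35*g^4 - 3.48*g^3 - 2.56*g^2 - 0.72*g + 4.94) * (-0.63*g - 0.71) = -1.4805*g^5 + 0.5239*g^4 + 4.0836*g^3 + 2.2712*g^2 - 2.601*g - 3.5074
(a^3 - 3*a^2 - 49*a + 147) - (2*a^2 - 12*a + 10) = a^3 - 5*a^2 - 37*a + 137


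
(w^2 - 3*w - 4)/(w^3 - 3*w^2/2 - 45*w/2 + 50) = 2*(w + 1)/(2*w^2 + 5*w - 25)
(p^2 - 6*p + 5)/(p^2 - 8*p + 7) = (p - 5)/(p - 7)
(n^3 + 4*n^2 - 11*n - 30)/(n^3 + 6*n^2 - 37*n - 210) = (n^2 - n - 6)/(n^2 + n - 42)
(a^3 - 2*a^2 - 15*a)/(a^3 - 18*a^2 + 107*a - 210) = a*(a + 3)/(a^2 - 13*a + 42)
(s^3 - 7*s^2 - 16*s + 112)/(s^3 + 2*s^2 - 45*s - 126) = (s^2 - 16)/(s^2 + 9*s + 18)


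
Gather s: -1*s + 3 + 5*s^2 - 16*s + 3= 5*s^2 - 17*s + 6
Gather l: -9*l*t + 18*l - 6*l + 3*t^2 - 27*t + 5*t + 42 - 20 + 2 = l*(12 - 9*t) + 3*t^2 - 22*t + 24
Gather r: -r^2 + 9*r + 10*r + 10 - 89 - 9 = -r^2 + 19*r - 88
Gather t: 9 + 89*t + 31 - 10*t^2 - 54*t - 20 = -10*t^2 + 35*t + 20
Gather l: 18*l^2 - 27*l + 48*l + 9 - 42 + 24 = 18*l^2 + 21*l - 9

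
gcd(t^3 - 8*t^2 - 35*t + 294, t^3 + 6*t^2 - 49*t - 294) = t^2 - t - 42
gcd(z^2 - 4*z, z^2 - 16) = z - 4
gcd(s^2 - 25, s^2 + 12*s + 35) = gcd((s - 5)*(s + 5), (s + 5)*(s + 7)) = s + 5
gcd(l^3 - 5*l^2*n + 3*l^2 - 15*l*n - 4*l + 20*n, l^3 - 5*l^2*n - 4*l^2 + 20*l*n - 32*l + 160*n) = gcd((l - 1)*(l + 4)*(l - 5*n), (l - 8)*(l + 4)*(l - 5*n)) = l^2 - 5*l*n + 4*l - 20*n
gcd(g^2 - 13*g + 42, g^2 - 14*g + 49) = g - 7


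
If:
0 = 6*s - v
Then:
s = v/6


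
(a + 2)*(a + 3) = a^2 + 5*a + 6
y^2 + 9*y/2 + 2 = (y + 1/2)*(y + 4)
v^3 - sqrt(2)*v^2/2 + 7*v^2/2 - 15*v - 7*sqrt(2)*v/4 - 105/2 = (v + 7/2)*(v - 3*sqrt(2))*(v + 5*sqrt(2)/2)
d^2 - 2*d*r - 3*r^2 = (d - 3*r)*(d + r)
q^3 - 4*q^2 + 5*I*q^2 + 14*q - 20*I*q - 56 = (q - 4)*(q - 2*I)*(q + 7*I)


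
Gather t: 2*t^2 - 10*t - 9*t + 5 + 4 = 2*t^2 - 19*t + 9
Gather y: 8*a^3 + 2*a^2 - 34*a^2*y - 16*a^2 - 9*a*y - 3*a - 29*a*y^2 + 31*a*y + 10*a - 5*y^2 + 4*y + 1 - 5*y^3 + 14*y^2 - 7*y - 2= 8*a^3 - 14*a^2 + 7*a - 5*y^3 + y^2*(9 - 29*a) + y*(-34*a^2 + 22*a - 3) - 1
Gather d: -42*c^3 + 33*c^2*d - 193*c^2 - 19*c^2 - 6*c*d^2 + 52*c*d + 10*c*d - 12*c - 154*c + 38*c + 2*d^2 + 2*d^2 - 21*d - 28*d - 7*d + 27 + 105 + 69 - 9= -42*c^3 - 212*c^2 - 128*c + d^2*(4 - 6*c) + d*(33*c^2 + 62*c - 56) + 192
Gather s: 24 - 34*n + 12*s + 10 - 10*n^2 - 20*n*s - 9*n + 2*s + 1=-10*n^2 - 43*n + s*(14 - 20*n) + 35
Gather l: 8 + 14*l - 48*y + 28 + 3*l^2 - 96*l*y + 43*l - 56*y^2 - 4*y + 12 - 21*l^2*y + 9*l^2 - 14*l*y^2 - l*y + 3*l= l^2*(12 - 21*y) + l*(-14*y^2 - 97*y + 60) - 56*y^2 - 52*y + 48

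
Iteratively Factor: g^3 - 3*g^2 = (g)*(g^2 - 3*g) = g^2*(g - 3)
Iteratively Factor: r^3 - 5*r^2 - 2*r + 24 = (r - 3)*(r^2 - 2*r - 8) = (r - 4)*(r - 3)*(r + 2)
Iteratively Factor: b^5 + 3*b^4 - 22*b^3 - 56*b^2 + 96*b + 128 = (b - 2)*(b^4 + 5*b^3 - 12*b^2 - 80*b - 64) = (b - 4)*(b - 2)*(b^3 + 9*b^2 + 24*b + 16) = (b - 4)*(b - 2)*(b + 1)*(b^2 + 8*b + 16) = (b - 4)*(b - 2)*(b + 1)*(b + 4)*(b + 4)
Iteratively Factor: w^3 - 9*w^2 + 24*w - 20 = (w - 2)*(w^2 - 7*w + 10) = (w - 2)^2*(w - 5)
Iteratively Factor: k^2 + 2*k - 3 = (k - 1)*(k + 3)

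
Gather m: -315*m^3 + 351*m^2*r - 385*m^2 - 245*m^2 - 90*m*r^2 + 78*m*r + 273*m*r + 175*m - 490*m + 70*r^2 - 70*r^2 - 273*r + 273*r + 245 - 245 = -315*m^3 + m^2*(351*r - 630) + m*(-90*r^2 + 351*r - 315)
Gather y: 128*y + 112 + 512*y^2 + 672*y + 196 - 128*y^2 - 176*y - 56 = 384*y^2 + 624*y + 252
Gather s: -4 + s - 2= s - 6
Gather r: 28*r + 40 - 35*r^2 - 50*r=-35*r^2 - 22*r + 40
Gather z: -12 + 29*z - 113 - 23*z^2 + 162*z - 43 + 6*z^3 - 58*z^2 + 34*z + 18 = 6*z^3 - 81*z^2 + 225*z - 150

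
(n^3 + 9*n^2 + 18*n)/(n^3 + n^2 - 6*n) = (n + 6)/(n - 2)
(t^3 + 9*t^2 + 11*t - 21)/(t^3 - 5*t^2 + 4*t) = (t^2 + 10*t + 21)/(t*(t - 4))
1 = 1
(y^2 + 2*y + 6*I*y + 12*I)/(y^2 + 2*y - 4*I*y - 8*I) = (y + 6*I)/(y - 4*I)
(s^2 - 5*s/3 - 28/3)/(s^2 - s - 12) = (s + 7/3)/(s + 3)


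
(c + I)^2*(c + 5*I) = c^3 + 7*I*c^2 - 11*c - 5*I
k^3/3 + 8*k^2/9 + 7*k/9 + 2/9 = (k/3 + 1/3)*(k + 2/3)*(k + 1)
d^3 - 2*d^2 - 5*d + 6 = (d - 3)*(d - 1)*(d + 2)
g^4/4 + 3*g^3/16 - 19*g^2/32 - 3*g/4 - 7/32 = (g/4 + 1/4)*(g - 7/4)*(g + 1/2)*(g + 1)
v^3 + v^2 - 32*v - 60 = (v - 6)*(v + 2)*(v + 5)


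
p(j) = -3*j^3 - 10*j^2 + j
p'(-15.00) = -1724.00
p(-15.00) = 7860.00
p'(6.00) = -443.00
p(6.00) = -1002.00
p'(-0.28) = 5.89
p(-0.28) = -1.00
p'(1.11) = -32.29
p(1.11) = -15.31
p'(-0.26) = 5.59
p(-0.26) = -0.88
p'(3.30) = -163.01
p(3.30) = -213.41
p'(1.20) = -35.96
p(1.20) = -18.38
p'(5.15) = -340.70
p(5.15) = -669.85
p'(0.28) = -5.31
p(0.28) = -0.57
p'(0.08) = -0.66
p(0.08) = 0.01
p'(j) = -9*j^2 - 20*j + 1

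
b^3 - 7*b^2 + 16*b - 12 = (b - 3)*(b - 2)^2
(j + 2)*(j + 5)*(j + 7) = j^3 + 14*j^2 + 59*j + 70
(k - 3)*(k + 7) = k^2 + 4*k - 21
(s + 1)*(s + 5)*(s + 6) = s^3 + 12*s^2 + 41*s + 30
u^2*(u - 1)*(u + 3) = u^4 + 2*u^3 - 3*u^2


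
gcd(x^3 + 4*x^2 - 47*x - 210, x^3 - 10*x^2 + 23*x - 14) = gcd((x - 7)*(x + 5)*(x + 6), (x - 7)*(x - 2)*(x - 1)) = x - 7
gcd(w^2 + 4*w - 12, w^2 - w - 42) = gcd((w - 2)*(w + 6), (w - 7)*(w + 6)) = w + 6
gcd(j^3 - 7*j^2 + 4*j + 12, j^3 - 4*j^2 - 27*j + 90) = j - 6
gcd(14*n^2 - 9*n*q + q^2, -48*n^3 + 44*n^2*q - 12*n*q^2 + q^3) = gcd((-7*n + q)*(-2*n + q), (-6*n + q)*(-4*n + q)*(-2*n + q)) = -2*n + q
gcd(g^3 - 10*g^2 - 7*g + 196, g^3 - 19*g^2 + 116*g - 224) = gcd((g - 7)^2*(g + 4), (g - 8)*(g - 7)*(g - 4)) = g - 7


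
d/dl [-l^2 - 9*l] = -2*l - 9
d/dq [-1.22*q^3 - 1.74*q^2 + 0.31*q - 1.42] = -3.66*q^2 - 3.48*q + 0.31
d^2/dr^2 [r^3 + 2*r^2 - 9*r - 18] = 6*r + 4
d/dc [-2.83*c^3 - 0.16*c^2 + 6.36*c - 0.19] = -8.49*c^2 - 0.32*c + 6.36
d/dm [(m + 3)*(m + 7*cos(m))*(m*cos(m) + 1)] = -(m + 3)*(m + 7*cos(m))*(m*sin(m) - cos(m)) - (m + 3)*(m*cos(m) + 1)*(7*sin(m) - 1) + (m + 7*cos(m))*(m*cos(m) + 1)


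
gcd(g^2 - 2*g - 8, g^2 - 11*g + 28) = g - 4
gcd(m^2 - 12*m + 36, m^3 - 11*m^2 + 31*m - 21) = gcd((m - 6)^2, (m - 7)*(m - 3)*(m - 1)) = 1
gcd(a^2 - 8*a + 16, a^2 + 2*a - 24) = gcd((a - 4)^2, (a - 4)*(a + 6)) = a - 4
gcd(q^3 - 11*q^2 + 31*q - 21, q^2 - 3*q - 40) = 1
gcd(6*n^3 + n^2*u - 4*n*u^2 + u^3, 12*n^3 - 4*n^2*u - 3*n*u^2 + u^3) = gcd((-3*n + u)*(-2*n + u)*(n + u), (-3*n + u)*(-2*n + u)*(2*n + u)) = 6*n^2 - 5*n*u + u^2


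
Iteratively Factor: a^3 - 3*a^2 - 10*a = (a)*(a^2 - 3*a - 10) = a*(a - 5)*(a + 2)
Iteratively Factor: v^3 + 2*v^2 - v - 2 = (v + 2)*(v^2 - 1) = (v - 1)*(v + 2)*(v + 1)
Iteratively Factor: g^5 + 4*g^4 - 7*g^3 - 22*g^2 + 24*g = (g - 1)*(g^4 + 5*g^3 - 2*g^2 - 24*g) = (g - 1)*(g + 3)*(g^3 + 2*g^2 - 8*g) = g*(g - 1)*(g + 3)*(g^2 + 2*g - 8) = g*(g - 1)*(g + 3)*(g + 4)*(g - 2)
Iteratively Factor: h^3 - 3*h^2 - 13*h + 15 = (h + 3)*(h^2 - 6*h + 5) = (h - 1)*(h + 3)*(h - 5)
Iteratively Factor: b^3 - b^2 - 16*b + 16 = (b - 4)*(b^2 + 3*b - 4) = (b - 4)*(b - 1)*(b + 4)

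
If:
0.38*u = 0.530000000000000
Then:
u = 1.39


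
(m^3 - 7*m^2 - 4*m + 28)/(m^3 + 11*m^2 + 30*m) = (m^3 - 7*m^2 - 4*m + 28)/(m*(m^2 + 11*m + 30))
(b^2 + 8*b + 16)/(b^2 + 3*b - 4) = (b + 4)/(b - 1)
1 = 1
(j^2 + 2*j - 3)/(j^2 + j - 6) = (j - 1)/(j - 2)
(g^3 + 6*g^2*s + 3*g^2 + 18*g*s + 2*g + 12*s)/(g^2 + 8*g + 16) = (g^3 + 6*g^2*s + 3*g^2 + 18*g*s + 2*g + 12*s)/(g^2 + 8*g + 16)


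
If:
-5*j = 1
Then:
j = -1/5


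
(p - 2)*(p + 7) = p^2 + 5*p - 14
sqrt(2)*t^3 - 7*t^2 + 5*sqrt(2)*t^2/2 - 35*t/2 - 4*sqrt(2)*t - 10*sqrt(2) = (t + 5/2)*(t - 4*sqrt(2))*(sqrt(2)*t + 1)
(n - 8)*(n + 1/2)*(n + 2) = n^3 - 11*n^2/2 - 19*n - 8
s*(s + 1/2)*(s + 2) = s^3 + 5*s^2/2 + s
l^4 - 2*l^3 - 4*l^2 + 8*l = l*(l - 2)^2*(l + 2)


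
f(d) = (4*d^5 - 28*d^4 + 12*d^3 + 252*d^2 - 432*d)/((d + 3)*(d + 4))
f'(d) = (20*d^4 - 112*d^3 + 36*d^2 + 504*d - 432)/((d + 3)*(d + 4)) - (4*d^5 - 28*d^4 + 12*d^3 + 252*d^2 - 432*d)/((d + 3)*(d + 4)^2) - (4*d^5 - 28*d^4 + 12*d^3 + 252*d^2 - 432*d)/((d + 3)^2*(d + 4)) = 4*(3*d^4 - 4*d^3 - 87*d^2 + 264*d - 144)/(d^2 + 8*d + 16)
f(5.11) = 11.09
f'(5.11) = 21.45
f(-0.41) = 23.43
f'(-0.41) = -82.71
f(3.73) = -0.28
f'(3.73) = 0.23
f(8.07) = 279.79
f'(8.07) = 190.61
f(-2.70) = 1808.44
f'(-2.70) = -2965.36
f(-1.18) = 151.49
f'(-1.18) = -283.82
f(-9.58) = -14758.84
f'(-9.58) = 2328.84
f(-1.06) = 120.29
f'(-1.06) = -237.42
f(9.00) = 498.46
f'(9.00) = 282.89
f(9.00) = 498.46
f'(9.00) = 282.89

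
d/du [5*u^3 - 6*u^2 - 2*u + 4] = 15*u^2 - 12*u - 2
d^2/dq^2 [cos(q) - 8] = -cos(q)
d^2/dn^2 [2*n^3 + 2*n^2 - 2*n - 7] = 12*n + 4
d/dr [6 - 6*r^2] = -12*r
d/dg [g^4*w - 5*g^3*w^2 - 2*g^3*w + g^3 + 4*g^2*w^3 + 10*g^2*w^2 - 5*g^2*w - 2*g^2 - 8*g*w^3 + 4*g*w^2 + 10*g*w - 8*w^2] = 4*g^3*w - 15*g^2*w^2 - 6*g^2*w + 3*g^2 + 8*g*w^3 + 20*g*w^2 - 10*g*w - 4*g - 8*w^3 + 4*w^2 + 10*w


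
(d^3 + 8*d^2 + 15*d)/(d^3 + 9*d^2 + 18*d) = (d + 5)/(d + 6)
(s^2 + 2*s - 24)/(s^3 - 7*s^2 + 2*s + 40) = (s + 6)/(s^2 - 3*s - 10)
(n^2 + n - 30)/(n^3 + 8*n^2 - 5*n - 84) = (n^2 + n - 30)/(n^3 + 8*n^2 - 5*n - 84)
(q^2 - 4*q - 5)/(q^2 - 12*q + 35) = (q + 1)/(q - 7)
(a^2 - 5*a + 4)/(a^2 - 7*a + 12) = (a - 1)/(a - 3)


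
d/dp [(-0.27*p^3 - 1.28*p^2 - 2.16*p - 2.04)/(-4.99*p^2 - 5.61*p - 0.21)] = (1.3473*p^4 + 3.0294*p^3 - 3.4275*p^2 - 19.8216*p - 10.9908)/(24.9001*p^4 + 55.9878*p^3 + 33.5679*p^2 + 2.3562*p + 0.0441)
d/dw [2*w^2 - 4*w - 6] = 4*w - 4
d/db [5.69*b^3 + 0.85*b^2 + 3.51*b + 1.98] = 17.07*b^2 + 1.7*b + 3.51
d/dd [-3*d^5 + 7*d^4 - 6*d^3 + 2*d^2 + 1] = d*(-15*d^3 + 28*d^2 - 18*d + 4)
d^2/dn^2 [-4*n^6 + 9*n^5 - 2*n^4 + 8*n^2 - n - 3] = -120*n^4 + 180*n^3 - 24*n^2 + 16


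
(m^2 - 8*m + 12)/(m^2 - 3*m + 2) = (m - 6)/(m - 1)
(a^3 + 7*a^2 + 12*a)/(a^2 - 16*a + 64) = a*(a^2 + 7*a + 12)/(a^2 - 16*a + 64)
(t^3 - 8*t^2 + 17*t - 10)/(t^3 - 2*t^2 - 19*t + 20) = (t - 2)/(t + 4)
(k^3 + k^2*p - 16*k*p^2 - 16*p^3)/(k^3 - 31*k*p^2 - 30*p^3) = (-k^2 + 16*p^2)/(-k^2 + k*p + 30*p^2)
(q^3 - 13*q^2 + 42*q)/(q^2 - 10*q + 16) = q*(q^2 - 13*q + 42)/(q^2 - 10*q + 16)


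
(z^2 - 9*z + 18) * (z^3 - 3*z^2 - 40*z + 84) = z^5 - 12*z^4 + 5*z^3 + 390*z^2 - 1476*z + 1512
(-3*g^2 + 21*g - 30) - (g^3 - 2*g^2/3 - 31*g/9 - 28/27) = -g^3 - 7*g^2/3 + 220*g/9 - 782/27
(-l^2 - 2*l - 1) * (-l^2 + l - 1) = l^4 + l^3 + l + 1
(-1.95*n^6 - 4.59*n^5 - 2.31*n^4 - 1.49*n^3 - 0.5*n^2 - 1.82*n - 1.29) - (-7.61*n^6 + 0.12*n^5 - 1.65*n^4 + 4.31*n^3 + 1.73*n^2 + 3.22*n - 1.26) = 5.66*n^6 - 4.71*n^5 - 0.66*n^4 - 5.8*n^3 - 2.23*n^2 - 5.04*n - 0.03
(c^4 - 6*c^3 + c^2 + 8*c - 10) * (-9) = -9*c^4 + 54*c^3 - 9*c^2 - 72*c + 90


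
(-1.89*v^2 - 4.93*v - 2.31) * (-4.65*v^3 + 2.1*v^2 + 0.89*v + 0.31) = 8.7885*v^5 + 18.9555*v^4 - 1.2936*v^3 - 9.8246*v^2 - 3.5842*v - 0.7161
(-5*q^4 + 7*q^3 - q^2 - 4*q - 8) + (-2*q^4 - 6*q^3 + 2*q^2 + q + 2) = -7*q^4 + q^3 + q^2 - 3*q - 6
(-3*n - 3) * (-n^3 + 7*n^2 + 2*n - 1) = 3*n^4 - 18*n^3 - 27*n^2 - 3*n + 3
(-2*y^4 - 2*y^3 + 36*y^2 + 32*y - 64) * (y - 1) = -2*y^5 + 38*y^3 - 4*y^2 - 96*y + 64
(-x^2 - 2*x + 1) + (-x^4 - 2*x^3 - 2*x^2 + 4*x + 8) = -x^4 - 2*x^3 - 3*x^2 + 2*x + 9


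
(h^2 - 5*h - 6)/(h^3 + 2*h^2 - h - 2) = (h - 6)/(h^2 + h - 2)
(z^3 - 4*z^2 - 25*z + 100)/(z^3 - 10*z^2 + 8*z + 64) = (z^2 - 25)/(z^2 - 6*z - 16)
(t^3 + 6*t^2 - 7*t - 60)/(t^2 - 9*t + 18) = (t^2 + 9*t + 20)/(t - 6)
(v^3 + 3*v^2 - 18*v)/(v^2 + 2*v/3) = 3*(v^2 + 3*v - 18)/(3*v + 2)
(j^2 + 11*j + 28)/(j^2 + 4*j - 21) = (j + 4)/(j - 3)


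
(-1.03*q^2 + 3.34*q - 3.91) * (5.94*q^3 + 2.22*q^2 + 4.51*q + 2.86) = -6.1182*q^5 + 17.553*q^4 - 20.4559*q^3 + 3.4374*q^2 - 8.0817*q - 11.1826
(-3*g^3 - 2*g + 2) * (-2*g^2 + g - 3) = 6*g^5 - 3*g^4 + 13*g^3 - 6*g^2 + 8*g - 6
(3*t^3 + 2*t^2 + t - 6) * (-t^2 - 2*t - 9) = -3*t^5 - 8*t^4 - 32*t^3 - 14*t^2 + 3*t + 54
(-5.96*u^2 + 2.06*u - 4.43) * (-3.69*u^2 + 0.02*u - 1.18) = 21.9924*u^4 - 7.7206*u^3 + 23.4207*u^2 - 2.5194*u + 5.2274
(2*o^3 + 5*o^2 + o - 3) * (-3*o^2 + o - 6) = -6*o^5 - 13*o^4 - 10*o^3 - 20*o^2 - 9*o + 18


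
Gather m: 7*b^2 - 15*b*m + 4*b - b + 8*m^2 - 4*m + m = 7*b^2 + 3*b + 8*m^2 + m*(-15*b - 3)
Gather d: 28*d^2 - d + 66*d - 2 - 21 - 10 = 28*d^2 + 65*d - 33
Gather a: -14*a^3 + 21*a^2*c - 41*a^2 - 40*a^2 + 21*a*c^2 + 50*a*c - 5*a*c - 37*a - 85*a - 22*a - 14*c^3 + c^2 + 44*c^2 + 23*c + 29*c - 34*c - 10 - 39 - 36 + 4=-14*a^3 + a^2*(21*c - 81) + a*(21*c^2 + 45*c - 144) - 14*c^3 + 45*c^2 + 18*c - 81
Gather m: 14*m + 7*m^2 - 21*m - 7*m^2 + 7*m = 0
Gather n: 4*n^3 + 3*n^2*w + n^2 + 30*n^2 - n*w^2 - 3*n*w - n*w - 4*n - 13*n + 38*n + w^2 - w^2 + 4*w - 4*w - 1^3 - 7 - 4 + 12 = 4*n^3 + n^2*(3*w + 31) + n*(-w^2 - 4*w + 21)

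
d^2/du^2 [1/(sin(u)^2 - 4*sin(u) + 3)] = 2*(-2*sin(u)^3 + 4*sin(u)^2 + 5*sin(u) - 13)/((sin(u) - 3)^3*(sin(u) - 1)^2)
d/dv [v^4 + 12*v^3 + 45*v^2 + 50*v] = 4*v^3 + 36*v^2 + 90*v + 50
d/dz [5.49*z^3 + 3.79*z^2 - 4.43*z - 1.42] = 16.47*z^2 + 7.58*z - 4.43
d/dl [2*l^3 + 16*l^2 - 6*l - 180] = 6*l^2 + 32*l - 6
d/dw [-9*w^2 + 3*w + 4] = 3 - 18*w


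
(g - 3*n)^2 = g^2 - 6*g*n + 9*n^2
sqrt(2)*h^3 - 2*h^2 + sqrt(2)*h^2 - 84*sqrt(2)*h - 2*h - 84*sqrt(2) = (h - 7*sqrt(2))*(h + 6*sqrt(2))*(sqrt(2)*h + sqrt(2))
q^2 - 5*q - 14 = (q - 7)*(q + 2)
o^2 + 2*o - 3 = (o - 1)*(o + 3)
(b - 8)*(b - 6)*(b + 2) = b^3 - 12*b^2 + 20*b + 96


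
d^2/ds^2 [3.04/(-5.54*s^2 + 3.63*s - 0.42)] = (186.604928*s^2 - 122.270016*s - 3.04*(11.08*s - 3.63)*(22.16*s - 7.26) + 14.146944)/(5.54*s^2 - 3.63*s + 0.42)^3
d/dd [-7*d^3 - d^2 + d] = -21*d^2 - 2*d + 1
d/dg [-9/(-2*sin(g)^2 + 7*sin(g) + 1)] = 9*(7 - 4*sin(g))*cos(g)/(7*sin(g) + cos(2*g))^2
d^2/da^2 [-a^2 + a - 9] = -2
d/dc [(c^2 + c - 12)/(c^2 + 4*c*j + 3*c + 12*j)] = ((2*c + 1)*(c^2 + 4*c*j + 3*c + 12*j) - (2*c + 4*j + 3)*(c^2 + c - 12))/(c^2 + 4*c*j + 3*c + 12*j)^2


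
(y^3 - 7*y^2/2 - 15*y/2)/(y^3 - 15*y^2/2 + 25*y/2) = (2*y + 3)/(2*y - 5)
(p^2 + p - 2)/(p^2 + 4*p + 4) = (p - 1)/(p + 2)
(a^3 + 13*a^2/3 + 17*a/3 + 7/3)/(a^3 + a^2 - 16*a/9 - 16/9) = 3*(3*a^2 + 10*a + 7)/(9*a^2 - 16)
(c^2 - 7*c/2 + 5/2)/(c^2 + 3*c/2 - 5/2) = (2*c - 5)/(2*c + 5)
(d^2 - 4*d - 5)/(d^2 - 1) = (d - 5)/(d - 1)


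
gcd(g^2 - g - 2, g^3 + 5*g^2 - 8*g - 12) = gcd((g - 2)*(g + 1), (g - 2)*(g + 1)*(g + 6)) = g^2 - g - 2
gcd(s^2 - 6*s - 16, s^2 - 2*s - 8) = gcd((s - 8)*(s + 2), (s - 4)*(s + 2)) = s + 2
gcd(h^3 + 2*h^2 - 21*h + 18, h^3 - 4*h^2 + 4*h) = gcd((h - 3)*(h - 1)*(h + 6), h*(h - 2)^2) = 1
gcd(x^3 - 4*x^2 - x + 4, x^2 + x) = x + 1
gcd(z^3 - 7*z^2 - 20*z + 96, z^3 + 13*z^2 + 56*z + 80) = z + 4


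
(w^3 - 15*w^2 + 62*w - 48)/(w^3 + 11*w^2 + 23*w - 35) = (w^2 - 14*w + 48)/(w^2 + 12*w + 35)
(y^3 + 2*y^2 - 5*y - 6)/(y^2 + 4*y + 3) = y - 2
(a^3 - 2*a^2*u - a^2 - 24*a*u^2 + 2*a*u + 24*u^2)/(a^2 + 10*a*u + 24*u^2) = (a^2 - 6*a*u - a + 6*u)/(a + 6*u)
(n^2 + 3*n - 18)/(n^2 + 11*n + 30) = (n - 3)/(n + 5)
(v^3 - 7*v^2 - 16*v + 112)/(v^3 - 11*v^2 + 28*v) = (v + 4)/v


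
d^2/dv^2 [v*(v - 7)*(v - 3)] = 6*v - 20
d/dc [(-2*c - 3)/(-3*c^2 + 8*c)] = 6*(-c^2 - 3*c + 4)/(c^2*(9*c^2 - 48*c + 64))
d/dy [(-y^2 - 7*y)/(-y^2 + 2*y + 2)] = (-9*y^2 - 4*y - 14)/(y^4 - 4*y^3 + 8*y + 4)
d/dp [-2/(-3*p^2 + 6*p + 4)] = 12*(1 - p)/(-3*p^2 + 6*p + 4)^2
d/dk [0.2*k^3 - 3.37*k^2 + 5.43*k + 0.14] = 0.6*k^2 - 6.74*k + 5.43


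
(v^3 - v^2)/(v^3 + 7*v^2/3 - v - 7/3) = 3*v^2/(3*v^2 + 10*v + 7)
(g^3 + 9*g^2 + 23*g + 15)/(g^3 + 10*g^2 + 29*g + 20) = (g + 3)/(g + 4)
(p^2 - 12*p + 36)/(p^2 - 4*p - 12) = (p - 6)/(p + 2)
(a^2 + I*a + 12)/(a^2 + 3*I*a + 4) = (a - 3*I)/(a - I)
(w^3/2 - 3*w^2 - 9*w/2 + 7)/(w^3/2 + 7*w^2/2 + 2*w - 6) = (w - 7)/(w + 6)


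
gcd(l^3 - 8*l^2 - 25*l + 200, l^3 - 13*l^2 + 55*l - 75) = l - 5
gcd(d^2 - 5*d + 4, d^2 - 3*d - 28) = 1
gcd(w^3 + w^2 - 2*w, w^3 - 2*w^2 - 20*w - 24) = w + 2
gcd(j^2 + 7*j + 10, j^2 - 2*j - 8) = j + 2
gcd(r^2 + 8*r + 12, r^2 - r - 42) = r + 6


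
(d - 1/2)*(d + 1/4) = d^2 - d/4 - 1/8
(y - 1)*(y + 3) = y^2 + 2*y - 3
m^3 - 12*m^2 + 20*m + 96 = (m - 8)*(m - 6)*(m + 2)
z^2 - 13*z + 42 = (z - 7)*(z - 6)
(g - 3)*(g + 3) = g^2 - 9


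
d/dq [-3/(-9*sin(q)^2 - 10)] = -108*sin(2*q)/(9*cos(2*q) - 29)^2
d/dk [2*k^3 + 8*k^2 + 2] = 2*k*(3*k + 8)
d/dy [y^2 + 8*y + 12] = 2*y + 8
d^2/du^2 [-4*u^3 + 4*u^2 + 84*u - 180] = 8 - 24*u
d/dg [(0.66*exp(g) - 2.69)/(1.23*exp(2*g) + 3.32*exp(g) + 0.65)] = (-0.8118*exp(2*g) + 6.6174*exp(g) + 9.3598)*exp(g)/(1.5129*exp(4*g) + 8.1672*exp(3*g) + 12.6214*exp(2*g) + 4.316*exp(g) + 0.4225)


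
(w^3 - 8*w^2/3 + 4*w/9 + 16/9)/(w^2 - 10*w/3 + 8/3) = w + 2/3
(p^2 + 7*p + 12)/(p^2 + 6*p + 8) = (p + 3)/(p + 2)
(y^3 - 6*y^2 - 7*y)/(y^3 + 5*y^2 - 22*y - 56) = y*(y^2 - 6*y - 7)/(y^3 + 5*y^2 - 22*y - 56)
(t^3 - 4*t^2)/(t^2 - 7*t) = t*(t - 4)/(t - 7)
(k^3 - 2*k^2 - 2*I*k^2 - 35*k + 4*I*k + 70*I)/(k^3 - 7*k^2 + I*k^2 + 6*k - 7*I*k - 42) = (k + 5)/(k + 3*I)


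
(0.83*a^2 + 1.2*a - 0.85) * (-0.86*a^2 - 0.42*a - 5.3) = -0.7138*a^4 - 1.3806*a^3 - 4.172*a^2 - 6.003*a + 4.505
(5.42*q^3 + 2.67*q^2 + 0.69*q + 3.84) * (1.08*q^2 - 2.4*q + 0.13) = 5.8536*q^5 - 10.1244*q^4 - 4.9582*q^3 + 2.8383*q^2 - 9.1263*q + 0.4992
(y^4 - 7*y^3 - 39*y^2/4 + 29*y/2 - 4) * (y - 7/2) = y^5 - 21*y^4/2 + 59*y^3/4 + 389*y^2/8 - 219*y/4 + 14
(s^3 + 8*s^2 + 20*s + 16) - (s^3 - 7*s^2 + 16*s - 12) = 15*s^2 + 4*s + 28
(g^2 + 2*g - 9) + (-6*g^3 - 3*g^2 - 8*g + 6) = -6*g^3 - 2*g^2 - 6*g - 3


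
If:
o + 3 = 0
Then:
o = -3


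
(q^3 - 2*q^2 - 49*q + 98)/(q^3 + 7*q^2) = 1 - 9/q + 14/q^2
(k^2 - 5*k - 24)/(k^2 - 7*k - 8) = (k + 3)/(k + 1)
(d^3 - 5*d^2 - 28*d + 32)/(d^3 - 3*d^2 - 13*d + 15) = (d^2 - 4*d - 32)/(d^2 - 2*d - 15)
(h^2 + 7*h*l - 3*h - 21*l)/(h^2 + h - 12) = (h + 7*l)/(h + 4)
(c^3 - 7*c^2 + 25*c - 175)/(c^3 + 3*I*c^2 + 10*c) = (c^2 - c*(7 + 5*I) + 35*I)/(c*(c - 2*I))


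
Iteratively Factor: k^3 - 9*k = (k + 3)*(k^2 - 3*k) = k*(k + 3)*(k - 3)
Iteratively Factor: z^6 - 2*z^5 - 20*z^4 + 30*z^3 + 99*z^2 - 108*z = (z + 3)*(z^5 - 5*z^4 - 5*z^3 + 45*z^2 - 36*z) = (z - 4)*(z + 3)*(z^4 - z^3 - 9*z^2 + 9*z) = (z - 4)*(z + 3)^2*(z^3 - 4*z^2 + 3*z) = z*(z - 4)*(z + 3)^2*(z^2 - 4*z + 3) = z*(z - 4)*(z - 1)*(z + 3)^2*(z - 3)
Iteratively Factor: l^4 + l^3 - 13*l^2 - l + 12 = (l + 4)*(l^3 - 3*l^2 - l + 3) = (l - 1)*(l + 4)*(l^2 - 2*l - 3) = (l - 1)*(l + 1)*(l + 4)*(l - 3)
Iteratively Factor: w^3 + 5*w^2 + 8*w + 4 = (w + 1)*(w^2 + 4*w + 4) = (w + 1)*(w + 2)*(w + 2)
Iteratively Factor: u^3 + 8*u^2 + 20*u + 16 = (u + 2)*(u^2 + 6*u + 8) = (u + 2)^2*(u + 4)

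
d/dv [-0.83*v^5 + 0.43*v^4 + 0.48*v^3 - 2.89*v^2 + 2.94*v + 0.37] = -4.15*v^4 + 1.72*v^3 + 1.44*v^2 - 5.78*v + 2.94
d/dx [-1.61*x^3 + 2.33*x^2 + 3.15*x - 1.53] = -4.83*x^2 + 4.66*x + 3.15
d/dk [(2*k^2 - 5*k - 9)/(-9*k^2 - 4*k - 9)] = (-53*k^2 - 198*k + 9)/(81*k^4 + 72*k^3 + 178*k^2 + 72*k + 81)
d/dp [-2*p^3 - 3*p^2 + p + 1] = -6*p^2 - 6*p + 1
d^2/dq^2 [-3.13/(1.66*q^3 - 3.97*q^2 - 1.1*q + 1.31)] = ((31.1748*q - 24.8522)*(1.66*q^3 - 3.97*q^2 - 1.1*q + 1.31) - 3.13*(-9.96*q^2 + 15.88*q + 2.2)*(-4.98*q^2 + 7.94*q + 1.1))/(1.66*q^3 - 3.97*q^2 - 1.1*q + 1.31)^3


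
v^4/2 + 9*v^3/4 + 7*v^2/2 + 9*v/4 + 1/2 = (v/2 + 1/2)*(v + 1/2)*(v + 1)*(v + 2)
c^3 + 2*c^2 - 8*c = c*(c - 2)*(c + 4)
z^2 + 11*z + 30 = (z + 5)*(z + 6)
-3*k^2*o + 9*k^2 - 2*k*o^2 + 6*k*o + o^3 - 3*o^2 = (-3*k + o)*(k + o)*(o - 3)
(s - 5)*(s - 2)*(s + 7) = s^3 - 39*s + 70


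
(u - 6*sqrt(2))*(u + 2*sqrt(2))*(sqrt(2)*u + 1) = sqrt(2)*u^3 - 7*u^2 - 28*sqrt(2)*u - 24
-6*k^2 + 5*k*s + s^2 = (-k + s)*(6*k + s)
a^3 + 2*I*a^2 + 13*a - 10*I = (a - 2*I)*(a - I)*(a + 5*I)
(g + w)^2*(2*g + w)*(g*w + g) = 2*g^4*w + 2*g^4 + 5*g^3*w^2 + 5*g^3*w + 4*g^2*w^3 + 4*g^2*w^2 + g*w^4 + g*w^3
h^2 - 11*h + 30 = (h - 6)*(h - 5)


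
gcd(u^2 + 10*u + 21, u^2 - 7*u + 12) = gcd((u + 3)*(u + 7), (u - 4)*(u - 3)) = 1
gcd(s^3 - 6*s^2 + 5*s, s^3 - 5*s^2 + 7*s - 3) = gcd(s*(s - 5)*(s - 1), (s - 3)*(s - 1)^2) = s - 1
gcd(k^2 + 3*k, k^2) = k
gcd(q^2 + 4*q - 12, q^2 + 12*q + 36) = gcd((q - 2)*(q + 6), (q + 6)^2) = q + 6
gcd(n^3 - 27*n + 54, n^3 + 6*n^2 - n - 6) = n + 6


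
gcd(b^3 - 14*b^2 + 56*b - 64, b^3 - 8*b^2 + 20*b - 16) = b^2 - 6*b + 8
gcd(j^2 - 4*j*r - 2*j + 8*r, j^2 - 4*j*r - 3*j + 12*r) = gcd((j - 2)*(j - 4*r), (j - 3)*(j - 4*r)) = -j + 4*r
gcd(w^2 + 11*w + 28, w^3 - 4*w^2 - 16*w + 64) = w + 4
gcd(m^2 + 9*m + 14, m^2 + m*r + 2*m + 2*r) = m + 2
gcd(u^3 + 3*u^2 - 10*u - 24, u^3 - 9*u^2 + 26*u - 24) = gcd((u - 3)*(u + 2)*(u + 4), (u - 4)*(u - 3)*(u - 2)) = u - 3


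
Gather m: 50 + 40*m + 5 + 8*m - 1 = 48*m + 54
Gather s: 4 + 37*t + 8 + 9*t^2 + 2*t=9*t^2 + 39*t + 12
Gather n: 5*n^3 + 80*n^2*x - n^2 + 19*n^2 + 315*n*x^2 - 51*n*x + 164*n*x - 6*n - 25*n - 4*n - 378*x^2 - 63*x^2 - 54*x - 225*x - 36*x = 5*n^3 + n^2*(80*x + 18) + n*(315*x^2 + 113*x - 35) - 441*x^2 - 315*x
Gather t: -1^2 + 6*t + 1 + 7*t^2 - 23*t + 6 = 7*t^2 - 17*t + 6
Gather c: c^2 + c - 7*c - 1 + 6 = c^2 - 6*c + 5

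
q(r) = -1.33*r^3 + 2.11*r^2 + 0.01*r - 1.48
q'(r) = -3.99*r^2 + 4.22*r + 0.01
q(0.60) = -1.00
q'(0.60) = 1.11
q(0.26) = -1.36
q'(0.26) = 0.84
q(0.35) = -1.28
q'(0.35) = 1.00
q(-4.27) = 140.50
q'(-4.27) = -90.76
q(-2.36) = 27.73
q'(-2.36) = -32.17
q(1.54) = -1.32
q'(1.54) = -2.95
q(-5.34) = 261.16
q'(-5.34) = -136.30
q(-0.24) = -1.34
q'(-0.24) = -1.23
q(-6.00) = 361.70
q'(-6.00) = -168.95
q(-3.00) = 53.39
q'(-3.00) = -48.56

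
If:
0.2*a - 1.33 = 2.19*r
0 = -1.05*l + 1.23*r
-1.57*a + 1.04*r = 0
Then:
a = -0.43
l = -0.76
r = -0.65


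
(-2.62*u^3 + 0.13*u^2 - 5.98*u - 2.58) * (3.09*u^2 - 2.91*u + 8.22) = -8.0958*u^5 + 8.0259*u^4 - 40.3929*u^3 + 10.4982*u^2 - 41.6478*u - 21.2076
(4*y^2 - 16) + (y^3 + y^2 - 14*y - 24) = y^3 + 5*y^2 - 14*y - 40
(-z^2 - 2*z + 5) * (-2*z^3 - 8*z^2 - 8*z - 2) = 2*z^5 + 12*z^4 + 14*z^3 - 22*z^2 - 36*z - 10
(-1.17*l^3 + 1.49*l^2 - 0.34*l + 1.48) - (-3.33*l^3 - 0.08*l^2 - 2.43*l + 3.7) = 2.16*l^3 + 1.57*l^2 + 2.09*l - 2.22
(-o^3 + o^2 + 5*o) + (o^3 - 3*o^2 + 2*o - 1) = -2*o^2 + 7*o - 1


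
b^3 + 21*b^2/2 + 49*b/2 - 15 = (b - 1/2)*(b + 5)*(b + 6)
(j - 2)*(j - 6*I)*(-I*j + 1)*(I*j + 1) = j^4 - 2*j^3 - 6*I*j^3 + j^2 + 12*I*j^2 - 2*j - 6*I*j + 12*I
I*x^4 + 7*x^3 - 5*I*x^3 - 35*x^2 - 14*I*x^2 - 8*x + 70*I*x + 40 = (x - 5)*(x - 4*I)*(x - 2*I)*(I*x + 1)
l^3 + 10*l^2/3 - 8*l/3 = l*(l - 2/3)*(l + 4)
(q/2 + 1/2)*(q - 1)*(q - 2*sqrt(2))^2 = q^4/2 - 2*sqrt(2)*q^3 + 7*q^2/2 + 2*sqrt(2)*q - 4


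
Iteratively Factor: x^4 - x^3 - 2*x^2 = (x - 2)*(x^3 + x^2) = x*(x - 2)*(x^2 + x) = x^2*(x - 2)*(x + 1)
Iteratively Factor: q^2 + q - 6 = (q + 3)*(q - 2)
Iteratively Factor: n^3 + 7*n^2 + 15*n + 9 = (n + 1)*(n^2 + 6*n + 9) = (n + 1)*(n + 3)*(n + 3)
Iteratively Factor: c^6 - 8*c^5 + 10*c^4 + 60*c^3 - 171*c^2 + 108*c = (c - 3)*(c^5 - 5*c^4 - 5*c^3 + 45*c^2 - 36*c) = (c - 3)^2*(c^4 - 2*c^3 - 11*c^2 + 12*c) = (c - 3)^2*(c + 3)*(c^3 - 5*c^2 + 4*c) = (c - 3)^2*(c - 1)*(c + 3)*(c^2 - 4*c) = c*(c - 3)^2*(c - 1)*(c + 3)*(c - 4)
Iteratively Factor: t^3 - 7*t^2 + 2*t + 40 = (t + 2)*(t^2 - 9*t + 20) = (t - 4)*(t + 2)*(t - 5)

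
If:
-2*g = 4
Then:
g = -2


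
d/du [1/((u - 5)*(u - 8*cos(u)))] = ((5 - u)*(u - 8*cos(u)) - (u - 5)^2*(8*sin(u) + 1))/((u - 5)^3*(u - 8*cos(u))^2)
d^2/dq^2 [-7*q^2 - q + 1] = -14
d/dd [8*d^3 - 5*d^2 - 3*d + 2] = 24*d^2 - 10*d - 3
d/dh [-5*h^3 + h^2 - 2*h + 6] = -15*h^2 + 2*h - 2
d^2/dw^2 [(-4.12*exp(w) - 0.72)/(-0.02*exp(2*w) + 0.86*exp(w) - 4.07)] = (0.001648*exp(4*w) + 0.072016*exp(3*w) - 2.04936*exp(2*w) + 14.718904*exp(w) + 70.767532)*exp(w)/(8.0e-6*exp(6*w) - 0.001032*exp(5*w) + 0.04926*exp(4*w) - 1.05608*exp(3*w) + 10.02441*exp(2*w) - 42.737442*exp(w) + 67.419143)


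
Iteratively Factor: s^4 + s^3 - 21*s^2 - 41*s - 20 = (s + 1)*(s^3 - 21*s - 20) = (s - 5)*(s + 1)*(s^2 + 5*s + 4) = (s - 5)*(s + 1)^2*(s + 4)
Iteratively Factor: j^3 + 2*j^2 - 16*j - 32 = (j + 2)*(j^2 - 16) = (j + 2)*(j + 4)*(j - 4)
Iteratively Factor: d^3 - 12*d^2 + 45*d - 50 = (d - 5)*(d^2 - 7*d + 10) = (d - 5)*(d - 2)*(d - 5)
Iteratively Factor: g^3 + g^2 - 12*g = (g - 3)*(g^2 + 4*g) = g*(g - 3)*(g + 4)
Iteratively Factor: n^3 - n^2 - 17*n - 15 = (n + 1)*(n^2 - 2*n - 15) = (n + 1)*(n + 3)*(n - 5)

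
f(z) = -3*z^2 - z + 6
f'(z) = -6*z - 1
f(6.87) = -142.46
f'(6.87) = -42.22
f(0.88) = 2.80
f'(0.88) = -6.28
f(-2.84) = -15.36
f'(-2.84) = 16.04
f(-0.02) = 6.02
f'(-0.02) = -0.88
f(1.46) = -1.85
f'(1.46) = -9.76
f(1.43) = -1.56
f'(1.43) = -9.58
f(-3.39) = -25.09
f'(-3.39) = 19.34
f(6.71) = -135.78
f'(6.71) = -41.26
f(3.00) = -24.00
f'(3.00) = -19.00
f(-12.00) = -414.00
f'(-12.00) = 71.00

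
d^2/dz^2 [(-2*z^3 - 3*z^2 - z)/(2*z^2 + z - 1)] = -8/(8*z^3 - 12*z^2 + 6*z - 1)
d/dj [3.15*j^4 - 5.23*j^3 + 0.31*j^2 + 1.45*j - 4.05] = 12.6*j^3 - 15.69*j^2 + 0.62*j + 1.45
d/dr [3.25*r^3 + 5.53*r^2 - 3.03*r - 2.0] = 9.75*r^2 + 11.06*r - 3.03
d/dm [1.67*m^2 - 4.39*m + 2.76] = 3.34*m - 4.39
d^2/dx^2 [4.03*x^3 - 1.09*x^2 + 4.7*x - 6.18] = 24.18*x - 2.18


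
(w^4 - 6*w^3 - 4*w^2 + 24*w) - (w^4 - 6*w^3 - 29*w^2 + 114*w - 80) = 25*w^2 - 90*w + 80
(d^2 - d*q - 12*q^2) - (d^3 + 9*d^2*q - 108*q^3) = -d^3 - 9*d^2*q + d^2 - d*q + 108*q^3 - 12*q^2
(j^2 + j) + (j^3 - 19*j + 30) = j^3 + j^2 - 18*j + 30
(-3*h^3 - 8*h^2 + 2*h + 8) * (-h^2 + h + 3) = 3*h^5 + 5*h^4 - 19*h^3 - 30*h^2 + 14*h + 24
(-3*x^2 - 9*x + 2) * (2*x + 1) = -6*x^3 - 21*x^2 - 5*x + 2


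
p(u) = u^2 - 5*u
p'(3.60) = 2.20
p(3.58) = -5.08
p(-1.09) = 6.64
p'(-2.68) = -10.36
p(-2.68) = 20.58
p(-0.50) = 2.75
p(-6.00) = 66.00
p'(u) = 2*u - 5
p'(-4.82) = -14.64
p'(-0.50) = -6.00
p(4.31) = -2.97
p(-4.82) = 47.33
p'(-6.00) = -17.00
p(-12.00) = 204.00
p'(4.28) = 3.56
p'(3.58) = 2.16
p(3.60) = -5.04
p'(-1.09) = -7.18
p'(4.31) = 3.62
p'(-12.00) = -29.00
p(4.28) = -3.08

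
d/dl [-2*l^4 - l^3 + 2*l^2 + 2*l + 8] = -8*l^3 - 3*l^2 + 4*l + 2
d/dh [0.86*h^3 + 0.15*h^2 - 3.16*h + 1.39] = 2.58*h^2 + 0.3*h - 3.16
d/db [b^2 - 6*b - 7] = 2*b - 6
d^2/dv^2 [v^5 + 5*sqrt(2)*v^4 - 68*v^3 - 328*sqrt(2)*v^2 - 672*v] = 20*v^3 + 60*sqrt(2)*v^2 - 408*v - 656*sqrt(2)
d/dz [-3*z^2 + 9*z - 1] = 9 - 6*z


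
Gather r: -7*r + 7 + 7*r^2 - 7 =7*r^2 - 7*r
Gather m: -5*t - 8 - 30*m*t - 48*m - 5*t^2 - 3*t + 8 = m*(-30*t - 48) - 5*t^2 - 8*t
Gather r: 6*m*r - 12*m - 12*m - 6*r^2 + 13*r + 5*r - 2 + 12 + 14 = -24*m - 6*r^2 + r*(6*m + 18) + 24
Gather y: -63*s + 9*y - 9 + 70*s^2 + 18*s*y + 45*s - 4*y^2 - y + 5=70*s^2 - 18*s - 4*y^2 + y*(18*s + 8) - 4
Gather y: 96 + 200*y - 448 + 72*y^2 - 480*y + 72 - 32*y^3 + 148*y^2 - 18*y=-32*y^3 + 220*y^2 - 298*y - 280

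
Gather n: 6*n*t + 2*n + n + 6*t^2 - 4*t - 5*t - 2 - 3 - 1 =n*(6*t + 3) + 6*t^2 - 9*t - 6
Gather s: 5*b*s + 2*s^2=5*b*s + 2*s^2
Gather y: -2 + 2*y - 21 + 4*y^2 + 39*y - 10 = 4*y^2 + 41*y - 33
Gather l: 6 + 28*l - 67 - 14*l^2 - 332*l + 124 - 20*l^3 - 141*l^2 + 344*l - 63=-20*l^3 - 155*l^2 + 40*l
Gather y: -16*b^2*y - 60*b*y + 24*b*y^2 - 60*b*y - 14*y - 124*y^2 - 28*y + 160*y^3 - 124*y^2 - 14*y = 160*y^3 + y^2*(24*b - 248) + y*(-16*b^2 - 120*b - 56)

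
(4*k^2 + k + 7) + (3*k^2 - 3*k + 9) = 7*k^2 - 2*k + 16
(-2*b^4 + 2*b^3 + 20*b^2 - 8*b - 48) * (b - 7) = -2*b^5 + 16*b^4 + 6*b^3 - 148*b^2 + 8*b + 336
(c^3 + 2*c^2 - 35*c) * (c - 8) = c^4 - 6*c^3 - 51*c^2 + 280*c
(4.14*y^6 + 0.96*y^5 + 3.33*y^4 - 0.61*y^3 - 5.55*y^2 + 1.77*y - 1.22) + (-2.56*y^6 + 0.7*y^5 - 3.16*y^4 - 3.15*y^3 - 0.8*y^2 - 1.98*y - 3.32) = 1.58*y^6 + 1.66*y^5 + 0.17*y^4 - 3.76*y^3 - 6.35*y^2 - 0.21*y - 4.54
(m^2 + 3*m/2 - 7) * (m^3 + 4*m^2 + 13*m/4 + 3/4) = m^5 + 11*m^4/2 + 9*m^3/4 - 179*m^2/8 - 173*m/8 - 21/4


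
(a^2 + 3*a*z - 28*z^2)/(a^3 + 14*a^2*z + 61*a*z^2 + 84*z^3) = (a - 4*z)/(a^2 + 7*a*z + 12*z^2)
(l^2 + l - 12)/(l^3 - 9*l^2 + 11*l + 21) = (l + 4)/(l^2 - 6*l - 7)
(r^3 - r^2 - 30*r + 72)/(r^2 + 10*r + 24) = (r^2 - 7*r + 12)/(r + 4)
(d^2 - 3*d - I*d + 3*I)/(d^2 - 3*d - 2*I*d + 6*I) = (d - I)/(d - 2*I)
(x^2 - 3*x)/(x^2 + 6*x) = (x - 3)/(x + 6)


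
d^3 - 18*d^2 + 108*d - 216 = (d - 6)^3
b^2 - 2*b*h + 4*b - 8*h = (b + 4)*(b - 2*h)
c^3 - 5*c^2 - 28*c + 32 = (c - 8)*(c - 1)*(c + 4)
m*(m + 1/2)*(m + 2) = m^3 + 5*m^2/2 + m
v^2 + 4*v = v*(v + 4)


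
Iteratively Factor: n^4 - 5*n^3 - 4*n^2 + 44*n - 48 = (n + 3)*(n^3 - 8*n^2 + 20*n - 16) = (n - 2)*(n + 3)*(n^2 - 6*n + 8) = (n - 2)^2*(n + 3)*(n - 4)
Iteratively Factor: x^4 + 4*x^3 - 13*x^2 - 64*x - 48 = (x - 4)*(x^3 + 8*x^2 + 19*x + 12) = (x - 4)*(x + 4)*(x^2 + 4*x + 3) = (x - 4)*(x + 3)*(x + 4)*(x + 1)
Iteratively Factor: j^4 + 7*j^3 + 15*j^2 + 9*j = (j)*(j^3 + 7*j^2 + 15*j + 9) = j*(j + 3)*(j^2 + 4*j + 3) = j*(j + 3)^2*(j + 1)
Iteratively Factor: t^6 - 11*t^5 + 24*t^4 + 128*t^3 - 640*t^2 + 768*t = (t - 3)*(t^5 - 8*t^4 + 128*t^2 - 256*t) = (t - 4)*(t - 3)*(t^4 - 4*t^3 - 16*t^2 + 64*t) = t*(t - 4)*(t - 3)*(t^3 - 4*t^2 - 16*t + 64) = t*(t - 4)^2*(t - 3)*(t^2 - 16) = t*(t - 4)^2*(t - 3)*(t + 4)*(t - 4)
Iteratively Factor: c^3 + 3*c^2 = (c)*(c^2 + 3*c) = c^2*(c + 3)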